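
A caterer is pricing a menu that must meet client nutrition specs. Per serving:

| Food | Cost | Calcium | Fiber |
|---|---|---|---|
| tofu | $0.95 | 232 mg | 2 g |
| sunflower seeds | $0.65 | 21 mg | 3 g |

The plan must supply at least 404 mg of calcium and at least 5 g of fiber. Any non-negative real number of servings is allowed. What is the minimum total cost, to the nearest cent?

$1.96

A basic optimal solution has at most two foods positive. Try each food alone and each pair with both targets met exactly.
tofu only: max(404/232, 5/2) = 2.5 servings → $2.38.
sunflower seeds only: max(404/21, 5/3) = 19.24 servings → $12.50.
tofu + sunflower seeds with both tight: 1.693 servings and 0.5382 servings → $1.96.
Cheapest feasible corner: $1.96.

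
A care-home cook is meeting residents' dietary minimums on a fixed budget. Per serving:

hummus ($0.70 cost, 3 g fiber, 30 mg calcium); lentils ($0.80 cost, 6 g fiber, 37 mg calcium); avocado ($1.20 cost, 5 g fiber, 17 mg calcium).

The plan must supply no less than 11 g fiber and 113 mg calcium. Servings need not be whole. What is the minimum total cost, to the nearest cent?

$2.44

At the optimum either one food covers both requirements or two foods hit both targets exactly; no other combination can be cheaper.
hummus only: max(11/3, 113/30) = 3.767 servings → $2.64.
lentils only: max(11/6, 113/37) = 3.054 servings → $2.44.
avocado only: max(11/5, 113/17) = 6.647 servings → $7.98.
hummus + lentils: the both-tight solution has a negative serving — not a feasible corner.
hummus + avocado with both targets exact would need a negative amount; discard.
lentils + avocado: the both-tight solution has a negative serving — not a feasible corner.
The minimum over all feasible corners is $2.44.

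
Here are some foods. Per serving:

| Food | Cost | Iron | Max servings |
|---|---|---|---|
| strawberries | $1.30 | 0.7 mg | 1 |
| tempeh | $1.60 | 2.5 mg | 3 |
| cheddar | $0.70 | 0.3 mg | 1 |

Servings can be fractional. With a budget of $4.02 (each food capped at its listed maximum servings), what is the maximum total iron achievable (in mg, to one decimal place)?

6.3 mg

Iron per dollar: tempeh 1.562, strawberries 0.5385, cheddar 0.4286.
Take 2.513 servings of tempeh: spends $4.02, +6.3 mg iron (running total 6.3 mg).
Filling greedily by iron-per-dollar is optimal for one linear limit, giving 6.3 mg.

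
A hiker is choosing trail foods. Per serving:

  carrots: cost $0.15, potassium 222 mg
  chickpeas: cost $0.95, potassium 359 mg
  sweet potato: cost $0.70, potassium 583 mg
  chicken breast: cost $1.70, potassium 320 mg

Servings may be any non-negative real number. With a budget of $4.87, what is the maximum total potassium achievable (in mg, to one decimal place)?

Potassium per dollar: carrots 1480, sweet potato 832.9, chickpeas 377.9, chicken breast 188.2.
With no serving limits, spend the whole cost allowance on carrots: $4.87 / $0.15 × 222 mg = 7207.6 mg.

7207.6 mg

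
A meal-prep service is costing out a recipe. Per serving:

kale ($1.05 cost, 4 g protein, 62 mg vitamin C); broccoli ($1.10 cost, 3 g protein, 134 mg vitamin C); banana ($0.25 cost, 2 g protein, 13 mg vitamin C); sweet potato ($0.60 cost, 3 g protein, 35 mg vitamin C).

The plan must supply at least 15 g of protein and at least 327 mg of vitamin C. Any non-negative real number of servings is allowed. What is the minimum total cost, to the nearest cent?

$3.33

With two linear requirements the optimum uses one or two foods; enumerate the corners.
kale only: max(15/4, 327/62) = 5.274 servings → $5.54.
broccoli only: max(15/3, 327/134) = 5 servings → $5.50.
banana only: max(15/2, 327/13) = 25.15 servings → $6.29.
sweet potato only: max(15/3, 327/35) = 9.343 servings → $5.61.
kale + broccoli with both tight: 2.94 servings and 1.08 servings → $4.28.
kale + banana: intersection lies outside the first quadrant.
kale + sweet potato: the both-tight solution has a negative serving — not a feasible corner.
broccoli + banana with both tight: 2.004 servings and 4.493 servings → $3.33.
broccoli + sweet potato with both tight: 1.535 servings and 3.465 servings → $3.77.
banana + sweet potato: the both-tight solution has a negative serving — not a feasible corner.
The minimum over all feasible corners is $3.33.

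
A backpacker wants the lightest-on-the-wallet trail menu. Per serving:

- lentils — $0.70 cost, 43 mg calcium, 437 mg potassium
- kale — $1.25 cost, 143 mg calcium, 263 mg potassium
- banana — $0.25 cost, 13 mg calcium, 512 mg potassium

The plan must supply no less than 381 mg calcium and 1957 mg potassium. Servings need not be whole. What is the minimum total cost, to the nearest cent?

At the optimum either one food covers both requirements or two foods hit both targets exactly; no other combination can be cheaper.
lentils only: max(381/43, 1957/437) = 8.86 servings → $6.20.
kale only: max(381/143, 1957/263) = 7.441 servings → $9.30.
banana only: max(381/13, 1957/512) = 29.31 servings → $7.33.
lentils + kale with both tight: 3.51 servings and 1.609 servings → $4.47.
lentils + banana with both targets exact would need a negative amount; discard.
kale + banana with both tight: 2.43 servings and 2.574 servings → $3.68.
So the least-cost plan costs $3.68.

$3.68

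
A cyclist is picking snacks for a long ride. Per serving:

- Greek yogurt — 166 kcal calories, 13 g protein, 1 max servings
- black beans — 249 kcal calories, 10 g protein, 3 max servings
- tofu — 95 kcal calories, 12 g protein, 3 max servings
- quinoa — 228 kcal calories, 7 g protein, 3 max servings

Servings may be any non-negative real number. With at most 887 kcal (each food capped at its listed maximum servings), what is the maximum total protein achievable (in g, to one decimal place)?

66.5 g

Protein per kcal: tofu 0.1263, Greek yogurt 0.07831, black beans 0.04016, quinoa 0.0307.
Take 3 servings of tofu: uses 285 kcal, +36.0 g protein (running total 36.0 g).
Take 1 serving of Greek yogurt: uses 166 kcal, +13.0 g protein (running total 49.0 g).
Take 1.751 servings of black beans: uses 436 kcal, +17.5 g protein (running total 66.5 g).
Greedy by best ratio exhausts the calories allowance optimally: 66.5 g.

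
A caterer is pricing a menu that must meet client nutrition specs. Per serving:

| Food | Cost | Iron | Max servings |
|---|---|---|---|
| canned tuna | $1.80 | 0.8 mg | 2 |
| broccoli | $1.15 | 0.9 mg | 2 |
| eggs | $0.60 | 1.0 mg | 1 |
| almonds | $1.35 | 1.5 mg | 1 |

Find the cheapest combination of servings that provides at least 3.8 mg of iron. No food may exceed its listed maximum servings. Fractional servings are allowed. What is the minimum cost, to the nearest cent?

$3.61

Cost per mg of iron: eggs $0.6000, almonds $0.9000, broccoli $1.2778, canned tuna $2.2500.
Take 1 serving of eggs: +1.0 mg iron for $0.60 (total $0.60, still need 2.8 mg).
Take 1 serving of almonds: +1.5 mg iron for $1.35 (total $1.95, still need 1.3 mg).
Take 1.444 servings of broccoli: +1.3 mg iron for $1.66 (total $3.61, still need 0.0 mg).
Filling from the cheapest source first is optimal under one linear minimum: $3.61.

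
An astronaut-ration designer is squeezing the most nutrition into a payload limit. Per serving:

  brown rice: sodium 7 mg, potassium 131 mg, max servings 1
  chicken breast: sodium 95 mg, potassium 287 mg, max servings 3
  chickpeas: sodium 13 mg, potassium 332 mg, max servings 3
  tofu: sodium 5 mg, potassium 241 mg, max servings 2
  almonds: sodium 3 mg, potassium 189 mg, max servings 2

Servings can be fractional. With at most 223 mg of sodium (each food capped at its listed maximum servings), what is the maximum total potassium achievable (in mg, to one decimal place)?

2473.4 mg

Potassium per mg sodium: almonds 63, tofu 48.2, chickpeas 25.54, brown rice 18.71, chicken breast 3.021.
Take 2 servings of almonds: uses 6 mg sodium, +378.0 mg potassium (running total 378.0 mg).
Take 2 servings of tofu: uses 10 mg sodium, +482.0 mg potassium (running total 860.0 mg).
Take 3 servings of chickpeas: uses 39 mg sodium, +996.0 mg potassium (running total 1856.0 mg).
Take 1 serving of brown rice: uses 7 mg sodium, +131.0 mg potassium (running total 1987.0 mg).
Take 1.695 servings of chicken breast: uses 161 mg sodium, +486.4 mg potassium (running total 2473.4 mg).
Filling greedily by potassium-per-mg sodium is optimal for one linear limit, giving 2473.4 mg.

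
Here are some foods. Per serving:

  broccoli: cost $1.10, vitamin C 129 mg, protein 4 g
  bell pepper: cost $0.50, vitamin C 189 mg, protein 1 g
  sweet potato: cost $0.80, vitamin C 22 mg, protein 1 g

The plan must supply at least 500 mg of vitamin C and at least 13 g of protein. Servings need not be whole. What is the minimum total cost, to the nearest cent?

With two linear requirements the optimum uses one or two foods; enumerate the corners.
broccoli only: max(500/129, 13/4) = 3.876 servings → $4.26.
bell pepper only: max(500/189, 13/1) = 13 servings → $6.50.
sweet potato only: max(500/22, 13/1) = 22.73 servings → $18.18.
broccoli + bell pepper with both tight: 3.121 servings and 0.5152 servings → $3.69.
broccoli + sweet potato with both targets exact would need a negative amount; discard.
bell pepper + sweet potato with both tight: 1.281 servings and 11.72 servings → $10.02.
So the least-cost plan costs $3.69.

$3.69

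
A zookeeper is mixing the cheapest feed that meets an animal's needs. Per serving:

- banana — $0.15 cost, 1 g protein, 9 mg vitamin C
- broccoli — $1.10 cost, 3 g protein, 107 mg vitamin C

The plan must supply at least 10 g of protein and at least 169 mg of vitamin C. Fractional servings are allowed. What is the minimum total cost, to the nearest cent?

$2.14

This is a tiny linear program; its minimum lies at a vertex of the feasible set. List the vertices and price them.
banana only: max(10/1, 169/9) = 18.78 servings → $2.82.
broccoli only: max(10/3, 169/107) = 3.333 servings → $3.67.
banana + broccoli with both tight: 7.037 servings and 0.9875 servings → $2.14.
The minimum over all feasible corners is $2.14.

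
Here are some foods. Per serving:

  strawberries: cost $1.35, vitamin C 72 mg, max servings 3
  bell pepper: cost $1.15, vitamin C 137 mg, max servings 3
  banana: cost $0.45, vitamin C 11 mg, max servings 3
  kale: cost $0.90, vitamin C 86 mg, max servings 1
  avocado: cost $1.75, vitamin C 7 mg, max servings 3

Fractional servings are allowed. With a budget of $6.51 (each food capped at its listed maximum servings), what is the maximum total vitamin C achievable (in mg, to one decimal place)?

612.2 mg

Vitamin C per dollar: bell pepper 119.1, kale 95.56, strawberries 53.33, banana 24.44, avocado 4.
Take 3 servings of bell pepper: spends $3.45, +411.0 mg vitamin C (running total 411.0 mg).
Take 1 serving of kale: spends $0.90, +86.0 mg vitamin C (running total 497.0 mg).
Take 1.6 servings of strawberries: spends $2.16, +115.2 mg vitamin C (running total 612.2 mg).
Greedy by best ratio exhausts the cost allowance optimally: 612.2 mg.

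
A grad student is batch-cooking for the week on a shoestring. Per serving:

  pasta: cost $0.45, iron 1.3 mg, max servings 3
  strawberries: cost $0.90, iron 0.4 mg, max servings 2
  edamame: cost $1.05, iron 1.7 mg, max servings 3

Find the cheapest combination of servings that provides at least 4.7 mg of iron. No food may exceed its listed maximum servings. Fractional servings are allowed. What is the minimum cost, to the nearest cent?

$1.84

Cost per mg of iron: pasta $0.3462, edamame $0.6176, strawberries $2.2500.
Take 3 servings of pasta: +3.9 mg iron for $1.35 (total $1.35, still need 0.8 mg).
Take 0.4706 servings of edamame: +0.8 mg iron for $0.49 (total $1.84, still need 0.0 mg).
Filling from the cheapest source first is optimal under one linear minimum: $1.84.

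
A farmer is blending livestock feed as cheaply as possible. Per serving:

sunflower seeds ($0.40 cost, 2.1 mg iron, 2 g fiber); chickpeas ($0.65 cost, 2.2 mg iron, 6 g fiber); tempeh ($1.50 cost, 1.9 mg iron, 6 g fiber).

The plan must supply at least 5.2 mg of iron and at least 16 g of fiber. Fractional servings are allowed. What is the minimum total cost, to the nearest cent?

$1.73

sunflower seeds only: max(5.2/2.1, 16/2) = 8 servings → $3.20.
chickpeas only: max(5.2/2.2, 16/6) = 2.667 servings → $1.73.
tempeh only: max(5.2/1.9, 16/6) = 2.737 servings → $4.11.
sunflower seeds + chickpeas with both targets exact would need a negative amount; discard.
sunflower seeds + tempeh with both tight: 0.09091 servings and 2.636 servings → $3.99.
chickpeas + tempeh with both tight: 0.4444 servings and 2.222 servings → $3.62.
So the least-cost plan costs $1.73.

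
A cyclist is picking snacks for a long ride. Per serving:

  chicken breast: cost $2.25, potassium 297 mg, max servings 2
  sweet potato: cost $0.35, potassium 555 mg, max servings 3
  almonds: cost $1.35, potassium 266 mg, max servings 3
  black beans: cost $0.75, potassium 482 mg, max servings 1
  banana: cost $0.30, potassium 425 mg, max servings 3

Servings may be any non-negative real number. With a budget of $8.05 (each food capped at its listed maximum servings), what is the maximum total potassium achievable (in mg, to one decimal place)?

4391.6 mg

Potassium per dollar: sweet potato 1586, banana 1417, black beans 642.7, almonds 197, chicken breast 132.
Take 3 servings of sweet potato: spends $1.05, +1665.0 mg potassium (running total 1665.0 mg).
Take 3 servings of banana: spends $0.90, +1275.0 mg potassium (running total 2940.0 mg).
Take 1 serving of black beans: spends $0.75, +482.0 mg potassium (running total 3422.0 mg).
Take 3 servings of almonds: spends $4.05, +798.0 mg potassium (running total 4220.0 mg).
Take 0.5778 servings of chicken breast: spends $1.30, +171.6 mg potassium (running total 4391.6 mg).
Filling greedily by potassium-per-dollar is optimal for one linear limit, giving 4391.6 mg.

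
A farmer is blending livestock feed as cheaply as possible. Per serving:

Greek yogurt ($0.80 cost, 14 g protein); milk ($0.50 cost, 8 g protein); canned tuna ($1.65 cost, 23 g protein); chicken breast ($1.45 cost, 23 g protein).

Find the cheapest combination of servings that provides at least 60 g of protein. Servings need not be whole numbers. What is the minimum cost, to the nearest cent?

Cost per g of protein: Greek yogurt $0.0571, milk $0.0625, chicken breast $0.0630, canned tuna $0.0717.
With no serving limits, use only Greek yogurt: 60 g / 14 g = 4.286 servings × $0.80 = $3.43.

$3.43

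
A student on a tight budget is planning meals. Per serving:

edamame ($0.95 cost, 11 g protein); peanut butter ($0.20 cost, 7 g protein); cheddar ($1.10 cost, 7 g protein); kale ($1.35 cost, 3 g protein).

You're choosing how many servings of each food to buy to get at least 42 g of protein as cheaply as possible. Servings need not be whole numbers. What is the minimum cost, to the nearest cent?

$1.20

Cost per g of protein: peanut butter $0.0286, edamame $0.0864, cheddar $0.1571, kale $0.4500.
With no serving limits, use only peanut butter: 42 g / 7 g = 6 servings × $0.20 = $1.20.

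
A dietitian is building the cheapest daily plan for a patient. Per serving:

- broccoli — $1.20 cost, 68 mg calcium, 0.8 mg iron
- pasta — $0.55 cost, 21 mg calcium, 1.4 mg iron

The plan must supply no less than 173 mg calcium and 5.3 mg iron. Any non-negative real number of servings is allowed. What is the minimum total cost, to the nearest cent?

$3.56

Minimising a linear cost over {calcium ≥ 173, iron ≥ 5.3, servings ≥ 0} — the optimum is at a vertex, using one or two foods.
broccoli only: max(173/68, 5.3/0.8) = 6.625 servings → $7.95.
pasta only: max(173/21, 5.3/1.4) = 8.238 servings → $4.53.
broccoli + pasta with both tight: 1.67 servings and 2.832 servings → $3.56.
The minimum over all feasible corners is $3.56.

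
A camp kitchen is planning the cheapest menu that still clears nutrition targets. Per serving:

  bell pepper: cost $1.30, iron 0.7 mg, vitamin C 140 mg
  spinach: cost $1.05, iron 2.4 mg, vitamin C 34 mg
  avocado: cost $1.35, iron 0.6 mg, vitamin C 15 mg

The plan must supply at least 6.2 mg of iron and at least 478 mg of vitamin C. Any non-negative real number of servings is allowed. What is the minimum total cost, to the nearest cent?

Two binding constraints pin down two serving amounts, so the optimal mix uses at most two foods. The candidates are each food alone (scaled to the tighter of iron/vitamin C) and each pair with both constraints tight.
bell pepper only: max(6.2/0.7, 478/140) = 8.857 servings → $11.51.
spinach only: max(6.2/2.4, 478/34) = 14.06 servings → $14.76.
avocado only: max(6.2/0.6, 478/15) = 31.87 servings → $43.02.
bell pepper + spinach with both tight: 2.999 servings and 1.709 servings → $5.69.
bell pepper + avocado with both tight: 2.637 servings and 7.257 servings → $13.22.
spinach + avocado: the both-tight solution has a negative serving — not a feasible corner.
Cheapest feasible corner: $5.69.

$5.69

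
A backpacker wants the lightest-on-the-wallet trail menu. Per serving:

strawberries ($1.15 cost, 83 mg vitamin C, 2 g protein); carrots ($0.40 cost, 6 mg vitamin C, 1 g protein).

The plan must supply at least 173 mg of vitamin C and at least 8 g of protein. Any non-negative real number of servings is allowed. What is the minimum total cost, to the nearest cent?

strawberries only: max(173/83, 8/2) = 4 servings → $4.60.
carrots only: max(173/6, 8/1) = 28.83 servings → $11.53.
strawberries + carrots with both tight: 1.761 servings and 4.479 servings → $3.82.
The minimum over all feasible corners is $3.82.

$3.82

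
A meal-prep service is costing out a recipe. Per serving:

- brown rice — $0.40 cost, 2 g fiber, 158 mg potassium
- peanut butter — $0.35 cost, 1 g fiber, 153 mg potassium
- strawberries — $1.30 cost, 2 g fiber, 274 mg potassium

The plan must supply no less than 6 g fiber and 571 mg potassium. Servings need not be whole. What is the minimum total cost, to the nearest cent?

$1.40

An LP optimum is at a vertex; with two nutrient constraints at most two foods are used. Check each candidate.
brown rice only: max(6/2, 571/158) = 3.614 servings → $1.45.
peanut butter only: max(6/1, 571/153) = 6 servings → $2.10.
strawberries only: max(6/2, 571/274) = 3 servings → $3.90.
brown rice + peanut butter with both tight: 2.345 servings and 1.311 servings → $1.40.
brown rice + strawberries with both tight: 2.164 servings and 0.8362 servings → $1.95.
peanut butter + strawberries with both targets exact would need a negative amount; discard.
The minimum over all feasible corners is $1.40.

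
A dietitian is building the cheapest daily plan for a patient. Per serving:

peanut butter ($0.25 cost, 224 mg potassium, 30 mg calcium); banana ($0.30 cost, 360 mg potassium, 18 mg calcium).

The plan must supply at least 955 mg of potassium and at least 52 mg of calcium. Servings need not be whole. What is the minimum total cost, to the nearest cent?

Minimising a linear cost over {potassium ≥ 955, calcium ≥ 52, servings ≥ 0} — the optimum is at a vertex, using one or two foods.
peanut butter only: max(955/224, 52/30) = 4.263 servings → $1.07.
banana only: max(955/360, 52/18) = 2.889 servings → $0.87.
peanut butter + banana with both tight: 0.2261 servings and 2.512 servings → $0.81.
The minimum over all feasible corners is $0.81.

$0.81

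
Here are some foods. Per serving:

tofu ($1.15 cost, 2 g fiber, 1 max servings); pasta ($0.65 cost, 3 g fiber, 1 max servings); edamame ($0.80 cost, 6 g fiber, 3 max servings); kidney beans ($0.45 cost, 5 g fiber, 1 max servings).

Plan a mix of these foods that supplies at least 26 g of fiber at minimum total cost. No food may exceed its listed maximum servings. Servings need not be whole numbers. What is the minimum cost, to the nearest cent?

$3.50

Cost per g of fiber: kidney beans $0.0900, edamame $0.1333, pasta $0.2167, tofu $0.5750.
Take 1 serving of kidney beans: +5.0 g fiber for $0.45 (total $0.45, still need 21.0 g).
Take 3 servings of edamame: +18.0 g fiber for $2.40 (total $2.85, still need 3.0 g).
Take 1 serving of pasta: +3.0 g fiber for $0.65 (total $3.50, still need 0.0 g).
Greedy by cheapest-per-g is optimal for a single linear constraint, so the minimum cost is $3.50.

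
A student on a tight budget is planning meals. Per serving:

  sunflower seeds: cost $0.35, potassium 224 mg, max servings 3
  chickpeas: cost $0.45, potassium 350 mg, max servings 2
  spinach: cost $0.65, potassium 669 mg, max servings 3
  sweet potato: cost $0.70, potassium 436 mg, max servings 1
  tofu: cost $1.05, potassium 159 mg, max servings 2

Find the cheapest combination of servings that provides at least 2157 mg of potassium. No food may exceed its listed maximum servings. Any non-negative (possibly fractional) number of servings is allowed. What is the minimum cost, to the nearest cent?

Cost per mg of potassium: spinach $0.0010, chickpeas $0.0013, sunflower seeds $0.0016, sweet potato $0.0016, tofu $0.0066.
Take 3 servings of spinach: +2007.0 mg potassium for $1.95 (total $1.95, still need 150.0 mg).
Take 0.4286 servings of chickpeas: +150.0 mg potassium for $0.19 (total $2.14, still need 0.0 mg).
Greedy by cheapest-per-mg is optimal for a single linear constraint, so the minimum cost is $2.14.

$2.14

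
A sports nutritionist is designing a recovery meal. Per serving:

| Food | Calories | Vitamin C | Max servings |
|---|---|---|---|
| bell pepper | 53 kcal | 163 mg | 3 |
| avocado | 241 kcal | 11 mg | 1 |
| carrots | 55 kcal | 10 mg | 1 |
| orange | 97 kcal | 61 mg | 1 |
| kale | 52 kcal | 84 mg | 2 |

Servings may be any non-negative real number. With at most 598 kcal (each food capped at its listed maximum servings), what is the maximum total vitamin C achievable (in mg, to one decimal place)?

Vitamin C per kcal: bell pepper 3.075, kale 1.615, orange 0.6289, carrots 0.1818, avocado 0.04564.
Take 3 servings of bell pepper: uses 159 kcal, +489.0 mg vitamin C (running total 489.0 mg).
Take 2 servings of kale: uses 104 kcal, +168.0 mg vitamin C (running total 657.0 mg).
Take 1 serving of orange: uses 97 kcal, +61.0 mg vitamin C (running total 718.0 mg).
Take 1 serving of carrots: uses 55 kcal, +10.0 mg vitamin C (running total 728.0 mg).
Take 0.7593 servings of avocado: uses 183 kcal, +8.4 mg vitamin C (running total 736.4 mg).
Filling greedily by vitamin C-per-kcal is optimal for one linear limit, giving 736.4 mg.

736.4 mg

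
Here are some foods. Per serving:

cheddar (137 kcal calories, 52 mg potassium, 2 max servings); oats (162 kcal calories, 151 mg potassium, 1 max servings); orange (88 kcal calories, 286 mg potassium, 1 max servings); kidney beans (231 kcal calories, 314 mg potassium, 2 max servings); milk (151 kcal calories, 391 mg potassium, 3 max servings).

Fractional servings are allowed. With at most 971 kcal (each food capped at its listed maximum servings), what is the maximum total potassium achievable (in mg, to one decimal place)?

2043.5 mg

Potassium per kcal: orange 3.25, milk 2.589, kidney beans 1.359, oats 0.9321, cheddar 0.3796.
Take 1 serving of orange: uses 88 kcal, +286.0 mg potassium (running total 286.0 mg).
Take 3 servings of milk: uses 453 kcal, +1173.0 mg potassium (running total 1459.0 mg).
Take 1.861 servings of kidney beans: uses 430 kcal, +584.5 mg potassium (running total 2043.5 mg).
Greedy by best ratio exhausts the calories allowance optimally: 2043.5 mg.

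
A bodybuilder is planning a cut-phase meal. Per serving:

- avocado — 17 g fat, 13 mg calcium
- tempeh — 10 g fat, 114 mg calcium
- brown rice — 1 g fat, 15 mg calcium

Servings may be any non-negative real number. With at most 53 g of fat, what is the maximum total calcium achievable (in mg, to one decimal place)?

Calcium per g fat: brown rice 15, tempeh 11.4, avocado 0.7647.
With no serving limits, spend the whole fat allowance on brown rice: 53 g / 1 g × 15 mg = 795.0 mg.

795.0 mg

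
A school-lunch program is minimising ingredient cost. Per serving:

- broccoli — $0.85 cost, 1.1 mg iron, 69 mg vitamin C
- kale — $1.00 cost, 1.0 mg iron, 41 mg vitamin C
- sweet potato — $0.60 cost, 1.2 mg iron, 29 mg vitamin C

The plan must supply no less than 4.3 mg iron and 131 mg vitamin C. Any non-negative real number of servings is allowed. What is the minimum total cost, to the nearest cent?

$2.34

The cheapest plan sits at a corner of the feasible region — with two constraints it uses at most two foods.
broccoli only: max(4.3/1.1, 131/69) = 3.909 servings → $3.32.
kale only: max(4.3/1.0, 131/41) = 4.3 servings → $4.30.
sweet potato only: max(4.3/1.2, 131/29) = 4.517 servings → $2.71.
broccoli + kale: the both-tight solution has a negative serving — not a feasible corner.
broccoli + sweet potato with both tight: 0.6385 servings and 2.998 servings → $2.34.
kale + sweet potato with both tight: 1.609 servings and 2.243 servings → $2.95.
The minimum over all feasible corners is $2.34.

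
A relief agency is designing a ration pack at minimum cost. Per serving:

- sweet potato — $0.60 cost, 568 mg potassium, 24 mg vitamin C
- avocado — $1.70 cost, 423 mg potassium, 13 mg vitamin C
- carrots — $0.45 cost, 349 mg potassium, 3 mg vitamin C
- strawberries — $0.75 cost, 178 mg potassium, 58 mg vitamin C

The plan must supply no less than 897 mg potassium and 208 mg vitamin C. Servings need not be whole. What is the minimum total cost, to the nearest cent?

$2.84

Check every corner: each single food scaled to meet both minima, and each pair solved so both constraints bind.
sweet potato only: max(897/568, 208/24) = 8.667 servings → $5.20.
avocado only: max(897/423, 208/13) = 16 servings → $27.20.
carrots only: max(897/349, 208/3) = 69.33 servings → $31.20.
strawberries only: max(897/178, 208/58) = 5.039 servings → $3.78.
sweet potato + avocado: intersection lies outside the first quadrant.
sweet potato + carrots with both targets exact would need a negative amount; discard.
sweet potato + strawberries with both tight: 0.5232 servings and 3.37 servings → $2.84.
avocado + carrots: the both-tight solution has a negative serving — not a feasible corner.
avocado + strawberries with both tight: 0.6752 servings and 3.435 servings → $3.72.
carrots + strawberries with both tight: 0.7612 servings and 3.547 servings → $3.00.
The minimum over all feasible corners is $2.84.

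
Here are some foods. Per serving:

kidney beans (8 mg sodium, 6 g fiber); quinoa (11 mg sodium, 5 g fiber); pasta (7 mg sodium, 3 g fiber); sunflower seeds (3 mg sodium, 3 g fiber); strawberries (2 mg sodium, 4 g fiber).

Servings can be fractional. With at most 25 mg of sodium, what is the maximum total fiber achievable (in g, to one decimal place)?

50.0 g

Fiber per mg sodium: strawberries 2, sunflower seeds 1, kidney beans 0.75, quinoa 0.4545, pasta 0.4286.
With no serving limits, spend the whole sodium allowance on strawberries: 25 mg / 2 mg × 4 g = 50.0 g.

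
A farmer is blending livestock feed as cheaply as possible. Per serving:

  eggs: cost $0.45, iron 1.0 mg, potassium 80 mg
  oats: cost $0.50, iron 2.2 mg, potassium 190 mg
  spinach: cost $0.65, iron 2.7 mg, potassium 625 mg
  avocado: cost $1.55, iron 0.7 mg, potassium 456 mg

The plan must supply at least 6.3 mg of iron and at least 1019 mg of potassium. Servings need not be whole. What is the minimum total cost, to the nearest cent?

$1.48

Check every corner: each single food scaled to meet both minima, and each pair solved so both constraints bind.
eggs only: max(6.3/1.0, 1019/80) = 12.74 servings → $5.73.
oats only: max(6.3/2.2, 1019/190) = 5.363 servings → $2.68.
spinach only: max(6.3/2.7, 1019/625) = 2.333 servings → $1.52.
avocado only: max(6.3/0.7, 1019/456) = 9 servings → $13.95.
eggs + oats: intersection lies outside the first quadrant.
eggs + spinach with both tight: 2.9 servings and 1.259 servings → $2.12.
eggs + avocado with both tight: 5.399 servings and 1.288 servings → $4.43.
oats + spinach with both tight: 1.376 servings and 1.212 servings → $1.48.
oats + avocado with both tight: 2.482 servings and 1.201 servings → $3.10.
spinach + avocado with both targets exact would need a negative amount; discard.
The minimum over all feasible corners is $1.48.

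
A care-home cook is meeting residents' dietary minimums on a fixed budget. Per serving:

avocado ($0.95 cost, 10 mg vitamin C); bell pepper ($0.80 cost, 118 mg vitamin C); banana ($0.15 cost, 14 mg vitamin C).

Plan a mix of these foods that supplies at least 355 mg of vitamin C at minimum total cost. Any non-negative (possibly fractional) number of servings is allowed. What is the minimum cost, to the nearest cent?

Cost per mg of vitamin C: bell pepper $0.0068, banana $0.0107, avocado $0.0950.
With no serving limits, use only bell pepper: 355 mg / 118 mg = 3.008 servings × $0.80 = $2.41.

$2.41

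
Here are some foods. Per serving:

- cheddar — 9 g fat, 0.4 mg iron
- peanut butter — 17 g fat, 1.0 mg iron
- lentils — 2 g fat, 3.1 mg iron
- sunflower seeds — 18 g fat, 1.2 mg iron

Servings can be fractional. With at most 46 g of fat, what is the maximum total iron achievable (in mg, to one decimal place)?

Iron per g fat: lentils 1.55, sunflower seeds 0.06667, peanut butter 0.05882, cheddar 0.04444.
With no serving limits, spend the whole fat allowance on lentils: 46 g / 2 g × 3.1 mg = 71.3 mg.

71.3 mg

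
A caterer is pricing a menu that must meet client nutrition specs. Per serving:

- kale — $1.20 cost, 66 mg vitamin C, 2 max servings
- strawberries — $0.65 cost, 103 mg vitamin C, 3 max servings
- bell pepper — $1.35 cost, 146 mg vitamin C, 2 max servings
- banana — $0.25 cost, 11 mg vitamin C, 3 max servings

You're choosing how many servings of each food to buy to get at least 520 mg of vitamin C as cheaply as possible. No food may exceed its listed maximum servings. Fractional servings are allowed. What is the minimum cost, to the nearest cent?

Cost per mg of vitamin C: strawberries $0.0063, bell pepper $0.0092, kale $0.0182, banana $0.0227.
Take 3 servings of strawberries: +309.0 mg vitamin C for $1.95 (total $1.95, still need 211.0 mg).
Take 1.445 servings of bell pepper: +211.0 mg vitamin C for $1.95 (total $3.90, still need 0.0 mg).
Filling from the cheapest source first is optimal under one linear minimum: $3.90.

$3.90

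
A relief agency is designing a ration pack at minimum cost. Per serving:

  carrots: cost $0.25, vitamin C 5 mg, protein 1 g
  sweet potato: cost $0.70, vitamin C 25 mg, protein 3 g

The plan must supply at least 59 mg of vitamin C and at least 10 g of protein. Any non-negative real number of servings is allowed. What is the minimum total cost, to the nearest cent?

The cheapest plan sits at a corner of the feasible region — with two constraints it uses at most two foods.
carrots only: max(59/5, 10/1) = 11.8 servings → $2.95.
sweet potato only: max(59/25, 10/3) = 3.333 servings → $2.33.
carrots + sweet potato with both tight: 7.3 servings and 0.9 servings → $2.46.
Cheapest feasible corner: $2.33.

$2.33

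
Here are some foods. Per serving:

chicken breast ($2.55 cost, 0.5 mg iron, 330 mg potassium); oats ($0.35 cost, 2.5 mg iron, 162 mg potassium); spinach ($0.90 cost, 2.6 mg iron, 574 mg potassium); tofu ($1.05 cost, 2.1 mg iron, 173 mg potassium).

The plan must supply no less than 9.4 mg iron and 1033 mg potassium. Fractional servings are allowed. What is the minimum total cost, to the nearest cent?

An LP optimum is at a vertex; with two nutrient constraints at most two foods are used. Check each candidate.
chicken breast only: max(9.4/0.5, 1033/330) = 18.8 servings → $47.94.
oats only: max(9.4/2.5, 1033/162) = 6.377 servings → $2.23.
spinach only: max(9.4/2.6, 1033/574) = 3.615 servings → $3.25.
tofu only: max(9.4/2.1, 1033/173) = 5.971 servings → $6.27.
chicken breast + oats with both tight: 1.424 servings and 3.475 servings → $4.85.
chicken breast + spinach: intersection lies outside the first quadrant.
chicken breast + tofu with both tight: 0.8955 servings and 4.263 servings → $6.76.
oats + spinach with both tight: 2.673 servings and 1.045 servings → $1.88.
oats + tofu with both targets exact would need a negative amount; discard.
spinach + tofu with both tight: 0.7188 servings and 3.586 servings → $4.41.
The minimum over all feasible corners is $1.88.

$1.88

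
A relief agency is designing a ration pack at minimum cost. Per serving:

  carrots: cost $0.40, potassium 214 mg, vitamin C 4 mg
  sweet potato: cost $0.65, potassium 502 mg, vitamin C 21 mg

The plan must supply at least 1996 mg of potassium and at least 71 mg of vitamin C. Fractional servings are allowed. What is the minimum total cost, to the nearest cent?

Two binding constraints pin down two serving amounts, so the optimal mix uses at most two foods. The candidates are each food alone (scaled to the tighter of potassium/vitamin C) and each pair with both constraints tight.
carrots only: max(1996/214, 71/4) = 17.75 servings → $7.10.
sweet potato only: max(1996/502, 71/21) = 3.976 servings → $2.58.
carrots + sweet potato with both tight: 2.524 servings and 2.9 servings → $2.89.
The minimum over all feasible corners is $2.58.

$2.58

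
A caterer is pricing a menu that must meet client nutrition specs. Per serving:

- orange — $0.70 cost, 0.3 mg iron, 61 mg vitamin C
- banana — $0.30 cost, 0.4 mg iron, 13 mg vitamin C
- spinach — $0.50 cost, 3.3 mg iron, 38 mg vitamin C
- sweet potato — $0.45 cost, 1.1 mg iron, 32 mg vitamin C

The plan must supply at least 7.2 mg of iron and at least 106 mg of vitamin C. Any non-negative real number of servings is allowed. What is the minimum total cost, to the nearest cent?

$1.35

orange only: max(7.2/0.3, 106/61) = 24 servings → $16.80.
banana only: max(7.2/0.4, 106/13) = 18 servings → $5.40.
spinach only: max(7.2/3.3, 106/38) = 2.789 servings → $1.39.
sweet potato only: max(7.2/1.1, 106/32) = 6.545 servings → $2.95.
orange + banana: the both-tight solution has a negative serving — not a feasible corner.
orange + spinach with both tight: 0.4013 servings and 2.145 servings → $1.35.
orange + sweet potato with both targets exact would need a negative amount; discard.
banana + spinach with both tight: 2.751 servings and 1.848 servings → $1.75.
banana + sweet potato: intersection lies outside the first quadrant.
spinach + sweet potato with both tight: 1.784 servings and 1.194 servings → $1.43.
Cheapest feasible corner: $1.35.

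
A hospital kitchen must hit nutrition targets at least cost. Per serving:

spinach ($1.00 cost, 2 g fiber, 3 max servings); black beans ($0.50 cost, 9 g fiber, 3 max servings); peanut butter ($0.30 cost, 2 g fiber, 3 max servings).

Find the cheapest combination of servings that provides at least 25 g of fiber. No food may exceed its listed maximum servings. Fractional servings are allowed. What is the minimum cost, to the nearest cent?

$1.39

Cost per g of fiber: black beans $0.0556, peanut butter $0.1500, spinach $0.5000.
Take 2.778 servings of black beans: +25.0 g fiber for $1.39 (total $1.39, still need 0.0 g).
Greedy by cheapest-per-g is optimal for a single linear constraint, so the minimum cost is $1.39.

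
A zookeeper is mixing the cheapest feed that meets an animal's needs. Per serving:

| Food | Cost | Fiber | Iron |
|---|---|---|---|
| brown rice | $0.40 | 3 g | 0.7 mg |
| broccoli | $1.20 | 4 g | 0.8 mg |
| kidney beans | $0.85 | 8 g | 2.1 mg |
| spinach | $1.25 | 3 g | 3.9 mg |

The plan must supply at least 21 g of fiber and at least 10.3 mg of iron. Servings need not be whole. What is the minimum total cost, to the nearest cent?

With two linear requirements the optimum uses one or two foods; enumerate the corners.
brown rice only: max(21/3, 10.3/0.7) = 14.71 servings → $5.89.
broccoli only: max(21/4, 10.3/0.8) = 12.88 servings → $15.45.
kidney beans only: max(21/8, 10.3/2.1) = 4.905 servings → $4.17.
spinach only: max(21/3, 10.3/3.9) = 7 servings → $8.75.
brown rice + broccoli with both targets exact would need a negative amount; discard.
brown rice + kidney beans: intersection lies outside the first quadrant.
brown rice + spinach with both tight: 5.312 servings and 1.688 servings → $4.23.
broccoli + kidney beans: the both-tight solution has a negative serving — not a feasible corner.
broccoli + spinach with both tight: 3.864 servings and 1.848 servings → $6.95.
kidney beans + spinach with both tight: 2.048 servings and 1.538 servings → $3.66.
So the least-cost plan costs $3.66.

$3.66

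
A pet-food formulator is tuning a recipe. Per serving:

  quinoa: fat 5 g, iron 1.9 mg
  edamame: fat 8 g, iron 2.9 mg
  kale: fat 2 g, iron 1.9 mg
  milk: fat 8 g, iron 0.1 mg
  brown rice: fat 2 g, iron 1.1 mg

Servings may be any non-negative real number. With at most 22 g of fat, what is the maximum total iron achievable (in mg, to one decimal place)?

Iron per g fat: kale 0.95, brown rice 0.55, quinoa 0.38, edamame 0.3625, milk 0.0125.
With no serving limits, spend the whole fat allowance on kale: 22 g / 2 g × 1.9 mg = 20.9 mg.

20.9 mg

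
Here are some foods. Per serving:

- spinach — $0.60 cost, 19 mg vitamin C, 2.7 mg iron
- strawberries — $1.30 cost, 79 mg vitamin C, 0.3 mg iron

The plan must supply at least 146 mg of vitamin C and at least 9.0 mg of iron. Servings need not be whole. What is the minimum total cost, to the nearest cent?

$3.33

For a min-cost LP with two ≥-constraints, a basic feasible solution has at most two positive variables.
spinach only: max(146/19, 9.0/2.7) = 7.684 servings → $4.61.
strawberries only: max(146/79, 9.0/0.3) = 30 servings → $39.00.
spinach + strawberries with both tight: 3.214 servings and 1.075 servings → $3.33.
So the least-cost plan costs $3.33.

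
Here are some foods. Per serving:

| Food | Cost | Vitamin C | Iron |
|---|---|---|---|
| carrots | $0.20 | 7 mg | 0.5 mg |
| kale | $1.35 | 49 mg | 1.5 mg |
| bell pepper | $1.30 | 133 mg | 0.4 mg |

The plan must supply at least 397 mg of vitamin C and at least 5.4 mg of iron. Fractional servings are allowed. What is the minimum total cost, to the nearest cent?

$5.04

This is a tiny linear program; its minimum lies at a vertex of the feasible set. List the vertices and price them.
carrots only: max(397/7, 5.4/0.5) = 56.71 servings → $11.34.
kale only: max(397/49, 5.4/1.5) = 8.102 servings → $10.94.
bell pepper only: max(397/133, 5.4/0.4) = 13.5 servings → $17.55.
carrots + kale: intersection lies outside the first quadrant.
carrots + bell pepper with both tight: 8.782 servings and 2.523 servings → $5.04.
kale + bell pepper with both tight: 3.11 servings and 1.839 servings → $6.59.
So the least-cost plan costs $5.04.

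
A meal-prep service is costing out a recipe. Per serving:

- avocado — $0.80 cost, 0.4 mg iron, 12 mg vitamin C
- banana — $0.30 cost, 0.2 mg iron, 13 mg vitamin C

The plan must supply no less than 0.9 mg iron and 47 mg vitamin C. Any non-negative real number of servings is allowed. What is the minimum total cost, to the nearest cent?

At the optimum either one food covers both requirements or two foods hit both targets exactly; no other combination can be cheaper.
avocado only: max(0.9/0.4, 47/12) = 3.917 servings → $3.13.
banana only: max(0.9/0.2, 47/13) = 4.5 servings → $1.35.
avocado + banana with both tight: 0.8214 servings and 2.857 servings → $1.51.
The minimum over all feasible corners is $1.35.

$1.35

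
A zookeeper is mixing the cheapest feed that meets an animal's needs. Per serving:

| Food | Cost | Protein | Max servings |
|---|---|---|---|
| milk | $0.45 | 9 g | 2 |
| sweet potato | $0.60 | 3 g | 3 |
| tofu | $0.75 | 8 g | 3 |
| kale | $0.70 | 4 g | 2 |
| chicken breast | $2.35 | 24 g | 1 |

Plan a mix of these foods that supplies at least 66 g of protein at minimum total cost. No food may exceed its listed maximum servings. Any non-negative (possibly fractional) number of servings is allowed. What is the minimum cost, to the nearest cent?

Cost per g of protein: milk $0.0500, tofu $0.0938, chicken breast $0.0979, kale $0.1750, sweet potato $0.2000.
Take 2 servings of milk: +18.0 g protein for $0.90 (total $0.90, still need 48.0 g).
Take 3 servings of tofu: +24.0 g protein for $2.25 (total $3.15, still need 24.0 g).
Take 1 serving of chicken breast: +24.0 g protein for $2.35 (total $5.50, still need 0.0 g).
Filling from the cheapest source first is optimal under one linear minimum: $5.50.

$5.50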